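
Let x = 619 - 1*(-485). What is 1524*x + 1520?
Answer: 1684016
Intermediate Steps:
x = 1104 (x = 619 + 485 = 1104)
1524*x + 1520 = 1524*1104 + 1520 = 1682496 + 1520 = 1684016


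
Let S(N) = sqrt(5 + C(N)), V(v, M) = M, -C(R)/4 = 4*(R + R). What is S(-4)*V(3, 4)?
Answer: 4*sqrt(133) ≈ 46.130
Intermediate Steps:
C(R) = -32*R (C(R) = -16*(R + R) = -16*2*R = -32*R)
S(N) = sqrt(5 - 32*N)
S(-4)*V(3, 4) = sqrt(5 - 32*(-4))*4 = sqrt(5 + 128)*4 = sqrt(133)*4 = 4*sqrt(133)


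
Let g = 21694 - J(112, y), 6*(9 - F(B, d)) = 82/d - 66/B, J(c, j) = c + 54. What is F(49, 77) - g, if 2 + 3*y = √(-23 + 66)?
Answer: -34796147/1617 ≈ -21519.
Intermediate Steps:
y = -⅔ + √43/3 (y = -⅔ + √(-23 + 66)/3 = -⅔ + √43/3 ≈ 1.5191)
J(c, j) = 54 + c
F(B, d) = 9 + 11/B - 41/(3*d) (F(B, d) = 9 - (82/d - 66/B)/6 = 9 - (-66/B + 82/d)/6 = 9 + (11/B - 41/(3*d)) = 9 + 11/B - 41/(3*d))
g = 21528 (g = 21694 - (54 + 112) = 21694 - 1*166 = 21694 - 166 = 21528)
F(49, 77) - g = (9 + 11/49 - 41/3/77) - 1*21528 = (9 + 11*(1/49) - 41/3*1/77) - 21528 = (9 + 11/49 - 41/231) - 21528 = 14629/1617 - 21528 = -34796147/1617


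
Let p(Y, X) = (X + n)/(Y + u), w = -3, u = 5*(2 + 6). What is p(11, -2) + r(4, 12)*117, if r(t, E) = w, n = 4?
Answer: -17899/51 ≈ -350.96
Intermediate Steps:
u = 40 (u = 5*8 = 40)
r(t, E) = -3
p(Y, X) = (4 + X)/(40 + Y) (p(Y, X) = (X + 4)/(Y + 40) = (4 + X)/(40 + Y))
p(11, -2) + r(4, 12)*117 = (4 - 2)/(40 + 11) - 3*117 = 2/51 - 351 = -17899/51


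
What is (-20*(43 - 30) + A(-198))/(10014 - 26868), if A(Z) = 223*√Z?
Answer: 130/8427 - 223*I*√22/5618 ≈ 0.015427 - 0.18618*I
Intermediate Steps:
(-20*(43 - 30) + A(-198))/(10014 - 26868) = (-20*(43 - 30) + 223*√(-198))/(10014 - 26868) = (-20*13 + 223*(3*I*√22))/(-16854) = (-260 + 669*I*√22)*(-1/16854) = 130/8427 - 223*I*√22/5618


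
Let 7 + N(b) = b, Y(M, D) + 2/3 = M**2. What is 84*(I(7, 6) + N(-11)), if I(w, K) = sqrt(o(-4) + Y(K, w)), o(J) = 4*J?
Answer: -1512 + 28*sqrt(174) ≈ -1142.7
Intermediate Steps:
Y(M, D) = -2/3 + M**2
N(b) = -7 + b
I(w, K) = sqrt(-50/3 + K**2) (I(w, K) = sqrt(4*(-4) + (-2/3 + K**2)) = sqrt(-16 + (-2/3 + K**2)) = sqrt(-50/3 + K**2))
84*(I(7, 6) + N(-11)) = 84*(sqrt(-150 + 9*6**2)/3 + (-7 - 11)) = 84*(sqrt(-150 + 9*36)/3 - 18) = 84*(sqrt(-150 + 324)/3 - 18) = 84*(sqrt(174)/3 - 18) = 84*(-18 + sqrt(174)/3) = -1512 + 28*sqrt(174)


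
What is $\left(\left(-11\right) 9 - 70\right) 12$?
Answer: $-2028$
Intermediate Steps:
$\left(\left(-11\right) 9 - 70\right) 12 = \left(-99 - 70\right) 12 = \left(-169\right) 12 = -2028$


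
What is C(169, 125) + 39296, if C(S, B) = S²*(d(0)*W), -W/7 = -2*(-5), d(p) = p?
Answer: 39296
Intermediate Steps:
W = -70 (W = -(-14)*(-5) = -7*10 = -70)
C(S, B) = 0 (C(S, B) = S²*(0*(-70)) = S²*0 = 0)
C(169, 125) + 39296 = 0 + 39296 = 39296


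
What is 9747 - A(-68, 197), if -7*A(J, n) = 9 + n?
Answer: 68435/7 ≈ 9776.4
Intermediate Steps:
A(J, n) = -9/7 - n/7 (A(J, n) = -(9 + n)/7 = -9/7 - n/7)
9747 - A(-68, 197) = 9747 - (-9/7 - ⅐*197) = 9747 - (-9/7 - 197/7) = 9747 - 1*(-206/7) = 9747 + 206/7 = 68435/7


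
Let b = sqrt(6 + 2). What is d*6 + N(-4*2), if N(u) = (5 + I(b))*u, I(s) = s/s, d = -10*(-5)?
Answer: 252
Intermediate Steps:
d = 50
b = 2*sqrt(2) (b = sqrt(8) = 2*sqrt(2) ≈ 2.8284)
I(s) = 1
N(u) = 6*u (N(u) = (5 + 1)*u = 6*u)
d*6 + N(-4*2) = 50*6 + 6*(-4*2) = 300 + 6*(-8) = 300 - 48 = 252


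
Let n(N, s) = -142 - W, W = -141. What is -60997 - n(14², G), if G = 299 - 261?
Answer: -60996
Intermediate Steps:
G = 38
n(N, s) = -1 (n(N, s) = -142 - 1*(-141) = -142 + 141 = -1)
-60997 - n(14², G) = -60997 - 1*(-1) = -60997 + 1 = -60996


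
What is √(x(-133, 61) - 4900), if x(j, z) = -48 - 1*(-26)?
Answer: I*√4922 ≈ 70.157*I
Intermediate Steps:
x(j, z) = -22 (x(j, z) = -48 + 26 = -22)
√(x(-133, 61) - 4900) = √(-22 - 4900) = √(-4922) = I*√4922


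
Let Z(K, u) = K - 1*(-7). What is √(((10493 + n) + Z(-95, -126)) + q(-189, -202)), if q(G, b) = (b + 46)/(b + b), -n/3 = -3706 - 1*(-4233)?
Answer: √90017563/101 ≈ 93.938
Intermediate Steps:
Z(K, u) = 7 + K (Z(K, u) = K + 7 = 7 + K)
n = -1581 (n = -3*(-3706 - 1*(-4233)) = -3*(-3706 + 4233) = -3*527 = -1581)
q(G, b) = (46 + b)/(2*b) (q(G, b) = (46 + b)/((2*b)) = (46 + b)*(1/(2*b)) = (46 + b)/(2*b))
√(((10493 + n) + Z(-95, -126)) + q(-189, -202)) = √(((10493 - 1581) + (7 - 95)) + (½)*(46 - 202)/(-202)) = √((8912 - 88) + (½)*(-1/202)*(-156)) = √(8824 + 39/101) = √(891263/101) = √90017563/101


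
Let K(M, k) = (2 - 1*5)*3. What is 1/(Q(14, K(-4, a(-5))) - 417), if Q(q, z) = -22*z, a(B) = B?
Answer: -1/219 ≈ -0.0045662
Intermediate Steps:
K(M, k) = -9 (K(M, k) = (2 - 5)*3 = -3*3 = -9)
1/(Q(14, K(-4, a(-5))) - 417) = 1/(-22*(-9) - 417) = 1/(198 - 417) = 1/(-219) = -1/219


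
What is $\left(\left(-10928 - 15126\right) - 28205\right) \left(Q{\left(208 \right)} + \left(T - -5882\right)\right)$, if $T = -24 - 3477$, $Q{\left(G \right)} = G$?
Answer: $-140476551$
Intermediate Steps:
$T = -3501$ ($T = -24 - 3477 = -3501$)
$\left(\left(-10928 - 15126\right) - 28205\right) \left(Q{\left(208 \right)} + \left(T - -5882\right)\right) = \left(\left(-10928 - 15126\right) - 28205\right) \left(208 - -2381\right) = \left(-26054 - 28205\right) \left(208 + \left(-3501 + 5882\right)\right) = - 54259 \left(208 + 2381\right) = \left(-54259\right) 2589 = -140476551$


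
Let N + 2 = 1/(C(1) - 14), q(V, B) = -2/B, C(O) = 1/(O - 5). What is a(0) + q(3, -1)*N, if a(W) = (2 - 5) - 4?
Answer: -635/57 ≈ -11.140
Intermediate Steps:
C(O) = 1/(-5 + O)
a(W) = -7 (a(W) = -3 - 4 = -7)
N = -118/57 (N = -2 + 1/(1/(-5 + 1) - 14) = -2 + 1/(1/(-4) - 14) = -2 + 1/(-1/4 - 14) = -2 + 1/(-57/4) = -2 - 4/57 = -118/57 ≈ -2.0702)
a(0) + q(3, -1)*N = -7 - 2/(-1)*(-118/57) = -7 - 2*(-1)*(-118/57) = -7 + 2*(-118/57) = -7 - 236/57 = -635/57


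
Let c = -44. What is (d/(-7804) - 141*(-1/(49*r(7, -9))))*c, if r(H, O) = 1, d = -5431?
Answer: -15031313/95599 ≈ -157.23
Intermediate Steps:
(d/(-7804) - 141*(-1/(49*r(7, -9))))*c = (-5431/(-7804) - 141/((-49*1)))*(-44) = (-5431*(-1/7804) - 141/(-49))*(-44) = (5431/7804 - 141*(-1/49))*(-44) = (5431/7804 + 141/49)*(-44) = (1366483/382396)*(-44) = -15031313/95599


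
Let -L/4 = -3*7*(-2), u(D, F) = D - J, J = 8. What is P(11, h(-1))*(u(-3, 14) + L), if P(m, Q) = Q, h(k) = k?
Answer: 179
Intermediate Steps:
u(D, F) = -8 + D (u(D, F) = D - 1*8 = D - 8 = -8 + D)
L = -168 (L = -4*(-3*7)*(-2) = -(-84)*(-2) = -4*42 = -168)
P(11, h(-1))*(u(-3, 14) + L) = -((-8 - 3) - 168) = -(-11 - 168) = -1*(-179) = 179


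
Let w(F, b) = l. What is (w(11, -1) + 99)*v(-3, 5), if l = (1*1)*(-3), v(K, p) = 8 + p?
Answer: 1248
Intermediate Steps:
l = -3 (l = 1*(-3) = -3)
w(F, b) = -3
(w(11, -1) + 99)*v(-3, 5) = (-3 + 99)*(8 + 5) = 96*13 = 1248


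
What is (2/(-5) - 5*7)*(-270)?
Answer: 9558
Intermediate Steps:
(2/(-5) - 5*7)*(-270) = (2*(-1/5) - 35)*(-270) = (-2/5 - 35)*(-270) = -177/5*(-270) = 9558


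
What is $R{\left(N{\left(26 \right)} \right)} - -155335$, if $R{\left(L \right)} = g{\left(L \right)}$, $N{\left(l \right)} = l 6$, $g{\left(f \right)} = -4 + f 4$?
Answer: $155955$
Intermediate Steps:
$g{\left(f \right)} = -4 + 4 f$
$N{\left(l \right)} = 6 l$
$R{\left(L \right)} = -4 + 4 L$
$R{\left(N{\left(26 \right)} \right)} - -155335 = \left(-4 + 4 \cdot 6 \cdot 26\right) - -155335 = \left(-4 + 4 \cdot 156\right) + 155335 = \left(-4 + 624\right) + 155335 = 620 + 155335 = 155955$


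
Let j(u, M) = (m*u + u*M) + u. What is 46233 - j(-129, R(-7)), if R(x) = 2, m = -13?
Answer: 44943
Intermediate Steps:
j(u, M) = -12*u + M*u (j(u, M) = (-13*u + u*M) + u = (-13*u + M*u) + u = -12*u + M*u)
46233 - j(-129, R(-7)) = 46233 - (-129)*(-12 + 2) = 46233 - (-129)*(-10) = 46233 - 1*1290 = 46233 - 1290 = 44943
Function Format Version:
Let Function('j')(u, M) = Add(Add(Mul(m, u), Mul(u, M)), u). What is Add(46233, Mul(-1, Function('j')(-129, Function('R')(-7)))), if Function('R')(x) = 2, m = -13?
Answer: 44943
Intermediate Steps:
Function('j')(u, M) = Add(Mul(-12, u), Mul(M, u)) (Function('j')(u, M) = Add(Add(Mul(-13, u), Mul(u, M)), u) = Add(Add(Mul(-13, u), Mul(M, u)), u) = Add(Mul(-12, u), Mul(M, u)))
Add(46233, Mul(-1, Function('j')(-129, Function('R')(-7)))) = Add(46233, Mul(-1, Mul(-129, Add(-12, 2)))) = Add(46233, Mul(-1, Mul(-129, -10))) = Add(46233, Mul(-1, 1290)) = Add(46233, -1290) = 44943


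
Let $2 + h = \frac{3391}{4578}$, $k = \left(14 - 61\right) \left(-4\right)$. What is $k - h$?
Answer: $\frac{866429}{4578} \approx 189.26$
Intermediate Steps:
$k = 188$ ($k = \left(-47\right) \left(-4\right) = 188$)
$h = - \frac{5765}{4578}$ ($h = -2 + \frac{3391}{4578} = - \frac{5765}{4578} \approx -1.2593$)
$k - h = 188 - - \frac{5765}{4578} = 188 + \frac{5765}{4578} = \frac{866429}{4578}$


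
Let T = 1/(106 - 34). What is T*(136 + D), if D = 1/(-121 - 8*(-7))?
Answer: 8839/4680 ≈ 1.8887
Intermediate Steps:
T = 1/72 ≈ 0.013889
D = -1/65 (D = 1/(-121 + 56) = 1/(-65) = -1/65 ≈ -0.015385)
T*(136 + D) = (136 - 1/65)/72 = (1/72)*(8839/65) = 8839/4680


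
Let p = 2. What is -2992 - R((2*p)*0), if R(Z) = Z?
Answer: -2992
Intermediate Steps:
-2992 - R((2*p)*0) = -2992 - 2*2*0 = -2992 - 4*0 = -2992 - 1*0 = -2992 + 0 = -2992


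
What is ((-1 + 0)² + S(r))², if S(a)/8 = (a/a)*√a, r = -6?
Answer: -383 + 16*I*√6 ≈ -383.0 + 39.192*I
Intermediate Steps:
S(a) = 8*√a (S(a) = 8*((a/a)*√a) = 8*(1*√a) = 8*√a)
((-1 + 0)² + S(r))² = ((-1 + 0)² + 8*√(-6))² = ((-1)² + 8*(I*√6))² = (1 + 8*I*√6)²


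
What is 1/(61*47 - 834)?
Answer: 1/2033 ≈ 0.00049188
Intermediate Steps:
1/(61*47 - 834) = 1/(2867 - 834) = 1/2033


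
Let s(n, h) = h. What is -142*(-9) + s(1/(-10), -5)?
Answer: 1273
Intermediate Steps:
-142*(-9) + s(1/(-10), -5) = -142*(-9) - 5 = 1278 - 5 = 1273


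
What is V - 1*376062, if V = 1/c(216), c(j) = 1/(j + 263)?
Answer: -375583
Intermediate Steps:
c(j) = 1/(263 + j)
V = 479 (V = 1/(1/(263 + 216)) = 1/(1/479) = 479)
V - 1*376062 = 479 - 1*376062 = 479 - 376062 = -375583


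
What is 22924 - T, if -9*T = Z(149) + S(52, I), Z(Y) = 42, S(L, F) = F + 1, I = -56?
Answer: 206303/9 ≈ 22923.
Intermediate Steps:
S(L, F) = 1 + F
T = 13/9 (T = -(42 + (1 - 56))/9 = -(42 - 55)/9 = -1/9*(-13) = 13/9 ≈ 1.4444)
22924 - T = 22924 - 1*13/9 = 22924 - 13/9 = 206303/9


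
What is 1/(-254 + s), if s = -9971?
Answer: -1/10225 ≈ -9.7799e-5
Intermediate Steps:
1/(-254 + s) = 1/(-254 - 9971) = 1/(-10225) = -1/10225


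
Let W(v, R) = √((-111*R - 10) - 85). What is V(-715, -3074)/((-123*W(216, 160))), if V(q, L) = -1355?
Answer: -271*I*√17855/439233 ≈ -0.082443*I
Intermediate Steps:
W(v, R) = √(-95 - 111*R) (W(v, R) = √((-10 - 111*R) - 85) = √(-95 - 111*R))
V(-715, -3074)/((-123*W(216, 160))) = -1355*(-1/(123*√(-95 - 111*160))) = -1355*(-1/(123*√(-95 - 17760))) = -1355*I*√17855/2196165 = -271*I*√17855/439233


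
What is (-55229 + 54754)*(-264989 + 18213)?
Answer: 117218600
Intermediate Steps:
(-55229 + 54754)*(-264989 + 18213) = -475*(-246776) = 117218600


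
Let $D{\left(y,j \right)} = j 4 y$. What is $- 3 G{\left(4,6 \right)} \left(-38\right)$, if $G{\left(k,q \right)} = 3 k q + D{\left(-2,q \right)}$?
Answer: $2736$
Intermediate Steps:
$D{\left(y,j \right)} = 4 j y$
$G{\left(k,q \right)} = - 8 q + 3 k q$ ($G{\left(k,q \right)} = 3 k q + 4 q \left(-2\right) = 3 k q - 8 q = - 8 q + 3 k q$)
$- 3 G{\left(4,6 \right)} \left(-38\right) = - 3 \cdot 6 \left(-8 + 3 \cdot 4\right) \left(-38\right) = - 3 \cdot 6 \left(-8 + 12\right) \left(-38\right) = - 3 \cdot 6 \cdot 4 \left(-38\right) = \left(-3\right) 24 \left(-38\right) = \left(-72\right) \left(-38\right) = 2736$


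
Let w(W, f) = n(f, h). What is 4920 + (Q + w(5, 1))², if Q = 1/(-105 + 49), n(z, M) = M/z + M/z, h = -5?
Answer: 15743841/3136 ≈ 5020.4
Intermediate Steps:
n(z, M) = 2*M/z
Q = -1/56 (Q = 1/(-56) = -1/56 ≈ -0.017857)
w(W, f) = -10/f (w(W, f) = 2*(-5)/f = -10/f)
4920 + (Q + w(5, 1))² = 4920 + (-1/56 - 10/1)² = 4920 + (-1/56 - 10*1)² = 4920 + (-1/56 - 10)² = 4920 + (-561/56)² = 4920 + 314721/3136 = 15743841/3136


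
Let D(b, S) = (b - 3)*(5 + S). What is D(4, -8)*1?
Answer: -3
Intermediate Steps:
D(b, S) = (-3 + b)*(5 + S)
D(4, -8)*1 = (-15 - 3*(-8) + 5*4 - 8*4)*1 = (-15 + 24 + 20 - 32)*1 = -3*1 = -3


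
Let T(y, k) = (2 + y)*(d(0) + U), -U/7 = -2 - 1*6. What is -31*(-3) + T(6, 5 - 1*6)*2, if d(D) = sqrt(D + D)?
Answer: 989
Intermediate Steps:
d(D) = sqrt(2)*sqrt(D) (d(D) = sqrt(2*D) = sqrt(2)*sqrt(D))
U = 56 (U = -7*(-2 - 1*6) = -7*(-2 - 6) = -7*(-8) = 56)
T(y, k) = 112 + 56*y (T(y, k) = (2 + y)*(sqrt(2)*sqrt(0) + 56) = (2 + y)*(sqrt(2)*0 + 56) = (2 + y)*(0 + 56) = (2 + y)*56 = 112 + 56*y)
-31*(-3) + T(6, 5 - 1*6)*2 = -31*(-3) + (112 + 56*6)*2 = 93 + (112 + 336)*2 = 93 + 448*2 = 93 + 896 = 989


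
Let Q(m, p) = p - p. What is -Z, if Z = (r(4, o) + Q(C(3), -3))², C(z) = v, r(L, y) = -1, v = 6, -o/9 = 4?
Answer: -1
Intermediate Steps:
o = -36 (o = -9*4 = -36)
C(z) = 6
Q(m, p) = 0
Z = 1 (Z = (-1 + 0)² = (-1)² = 1)
-Z = -1*1 = -1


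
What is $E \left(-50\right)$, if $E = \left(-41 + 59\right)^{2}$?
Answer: $-16200$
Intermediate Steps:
$E = 324$ ($E = 18^{2} = 324$)
$E \left(-50\right) = 324 \left(-50\right) = -16200$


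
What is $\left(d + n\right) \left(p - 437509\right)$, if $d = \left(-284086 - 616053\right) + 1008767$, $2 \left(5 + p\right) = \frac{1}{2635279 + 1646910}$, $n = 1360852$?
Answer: $- \frac{2753096698902049340}{4282189} \approx -6.4292 \cdot 10^{11}$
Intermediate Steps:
$p = - \frac{42821889}{8564378}$ ($p = -5 + \frac{1}{2 \left(2635279 + 1646910\right)} = -5 + \frac{1}{2 \cdot 4282189} = -5 + \frac{1}{2} \cdot \frac{1}{4282189} = -5 + \frac{1}{8564378} = - \frac{42821889}{8564378} \approx -5.0$)
$d = 108628$ ($d = -900139 + 1008767 = 108628$)
$\left(d + n\right) \left(p - 437509\right) = \left(108628 + 1360852\right) \left(- \frac{42821889}{8564378} - 437509\right) = 1469480 \left(- \frac{3747035276291}{8564378}\right) = - \frac{2753096698902049340}{4282189}$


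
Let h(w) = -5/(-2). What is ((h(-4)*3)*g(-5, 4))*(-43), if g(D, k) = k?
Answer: -1290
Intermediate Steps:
h(w) = 5/2 (h(w) = -5*(-½) = 5/2)
((h(-4)*3)*g(-5, 4))*(-43) = (((5/2)*3)*4)*(-43) = ((15/2)*4)*(-43) = 30*(-43) = -1290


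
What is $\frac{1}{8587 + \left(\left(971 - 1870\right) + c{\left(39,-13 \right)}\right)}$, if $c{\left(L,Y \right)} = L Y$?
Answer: $\frac{1}{7181} \approx 0.00013926$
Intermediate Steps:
$\frac{1}{8587 + \left(\left(971 - 1870\right) + c{\left(39,-13 \right)}\right)} = \frac{1}{8587 + \left(\left(971 - 1870\right) + 39 \left(-13\right)\right)} = \frac{1}{8587 - 1406} = \frac{1}{7181}$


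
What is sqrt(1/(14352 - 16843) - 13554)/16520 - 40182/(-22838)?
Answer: 20091/11419 + I*sqrt(84103670365)/41151320 ≈ 1.7594 + 0.0070473*I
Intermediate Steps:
sqrt(1/(14352 - 16843) - 13554)/16520 - 40182/(-22838) = sqrt(1/(-2491) - 13554)*(1/16520) - 40182*(-1/22838) = sqrt(-1/2491 - 13554)*(1/16520) + 20091/11419 = sqrt(-33763015/2491)*(1/16520) + 20091/11419 = (I*sqrt(84103670365)/2491)*(1/16520) + 20091/11419 = I*sqrt(84103670365)/41151320 + 20091/11419 = 20091/11419 + I*sqrt(84103670365)/41151320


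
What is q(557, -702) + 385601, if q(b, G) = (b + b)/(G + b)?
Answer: 55911031/145 ≈ 3.8559e+5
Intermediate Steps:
q(b, G) = 2*b/(G + b) (q(b, G) = (2*b)/(G + b) = 2*b/(G + b))
q(557, -702) + 385601 = 2*557/(-702 + 557) + 385601 = 2*557/(-145) + 385601 = 2*557*(-1/145) + 385601 = -1114/145 + 385601 = 55911031/145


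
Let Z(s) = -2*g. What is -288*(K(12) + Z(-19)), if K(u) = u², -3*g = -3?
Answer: -40896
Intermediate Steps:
g = 1 (g = -⅓*(-3) = 1)
Z(s) = -2 (Z(s) = -2*1 = -2)
-288*(K(12) + Z(-19)) = -288*(12² - 2) = -288*(144 - 2) = -288*142 = -40896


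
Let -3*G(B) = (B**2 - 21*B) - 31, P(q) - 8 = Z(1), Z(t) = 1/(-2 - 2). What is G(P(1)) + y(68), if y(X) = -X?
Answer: -375/16 ≈ -23.438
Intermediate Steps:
Z(t) = -1/4 (Z(t) = 1/(-4) = -1/4)
P(q) = 31/4 (P(q) = 8 - 1/4 = 31/4)
G(B) = 31/3 + 7*B - B**2/3 (G(B) = -((B**2 - 21*B) - 31)/3 = -(-31 + B**2 - 21*B)/3 = 31/3 + 7*B - B**2/3)
G(P(1)) + y(68) = (31/3 + 7*(31/4) - (31/4)**2/3) - 1*68 = (31/3 + 217/4 - 1/3*961/16) - 68 = (31/3 + 217/4 - 961/48) - 68 = 713/16 - 68 = -375/16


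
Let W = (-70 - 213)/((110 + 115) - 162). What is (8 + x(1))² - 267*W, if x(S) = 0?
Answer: 26531/21 ≈ 1263.4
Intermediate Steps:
W = -283/63 (W = -283/(225 - 162) = -283/63 ≈ -4.4921)
(8 + x(1))² - 267*W = (8 + 0)² - 267*(-283/63) = 8² + 25187/21 = 64 + 25187/21 = 26531/21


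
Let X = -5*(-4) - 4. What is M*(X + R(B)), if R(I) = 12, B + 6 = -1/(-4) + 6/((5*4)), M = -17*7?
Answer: -3332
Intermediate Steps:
M = -119
B = -109/20 (B = -6 + (-1/(-4) + 6/((5*4))) = -6 + (-1*(-1/4) + 6/20) = -6 + (1/4 + 6*(1/20)) = -6 + (1/4 + 3/10) = -6 + 11/20 = -109/20 ≈ -5.4500)
X = 16 (X = 20 - 4 = 16)
M*(X + R(B)) = -119*(16 + 12) = -119*28 = -3332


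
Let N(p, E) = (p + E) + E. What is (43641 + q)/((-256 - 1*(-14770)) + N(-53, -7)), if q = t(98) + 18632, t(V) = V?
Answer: 62371/14447 ≈ 4.3172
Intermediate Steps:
N(p, E) = p + 2*E (N(p, E) = (E + p) + E = p + 2*E)
q = 18730 (q = 98 + 18632 = 18730)
(43641 + q)/((-256 - 1*(-14770)) + N(-53, -7)) = (43641 + 18730)/((-256 - 1*(-14770)) + (-53 + 2*(-7))) = 62371/((-256 + 14770) + (-53 - 14)) = 62371/(14514 - 67) = 62371/14447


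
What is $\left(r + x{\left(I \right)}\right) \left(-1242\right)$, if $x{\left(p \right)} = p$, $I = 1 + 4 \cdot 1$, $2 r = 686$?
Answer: $-432216$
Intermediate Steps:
$r = 343$ ($r = \frac{1}{2} \cdot 686 = 343$)
$I = 5$ ($I = 1 + 4 = 5$)
$\left(r + x{\left(I \right)}\right) \left(-1242\right) = \left(343 + 5\right) \left(-1242\right) = 348 \left(-1242\right) = -432216$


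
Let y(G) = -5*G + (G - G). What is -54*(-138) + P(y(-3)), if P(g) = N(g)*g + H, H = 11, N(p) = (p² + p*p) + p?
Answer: 14438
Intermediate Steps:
N(p) = p + 2*p² (N(p) = (p² + p²) + p = 2*p² + p = p + 2*p²)
y(G) = -5*G (y(G) = -5*G + 0 = -5*G)
P(g) = 11 + g²*(1 + 2*g) (P(g) = (g*(1 + 2*g))*g + 11 = g²*(1 + 2*g) + 11 = 11 + g²*(1 + 2*g))
-54*(-138) + P(y(-3)) = -54*(-138) + (11 + (-5*(-3))²*(1 + 2*(-5*(-3)))) = 7452 + (11 + 15²*(1 + 2*15)) = 7452 + (11 + 225*(1 + 30)) = 7452 + (11 + 225*31) = 7452 + (11 + 6975) = 7452 + 6986 = 14438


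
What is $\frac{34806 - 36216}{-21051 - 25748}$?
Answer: $\frac{1410}{46799} \approx 0.030129$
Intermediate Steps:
$\frac{34806 - 36216}{-21051 - 25748} = - \frac{1410}{-46799} = \left(-1410\right) \left(- \frac{1}{46799}\right) = \frac{1410}{46799}$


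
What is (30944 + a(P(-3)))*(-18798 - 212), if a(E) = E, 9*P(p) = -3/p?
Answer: -5294227970/9 ≈ -5.8825e+8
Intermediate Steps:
P(p) = -1/(3*p) (P(p) = (-3/p)/9 = -1/(3*p))
(30944 + a(P(-3)))*(-18798 - 212) = (30944 - ⅓/(-3))*(-18798 - 212) = (30944 - ⅓*(-⅓))*(-19010) = (30944 + ⅑)*(-19010) = (278497/9)*(-19010) = -5294227970/9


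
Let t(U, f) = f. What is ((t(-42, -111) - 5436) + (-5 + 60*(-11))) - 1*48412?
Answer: -54624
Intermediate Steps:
((t(-42, -111) - 5436) + (-5 + 60*(-11))) - 1*48412 = ((-111 - 5436) + (-5 + 60*(-11))) - 1*48412 = (-5547 + (-5 - 660)) - 48412 = (-5547 - 665) - 48412 = -6212 - 48412 = -54624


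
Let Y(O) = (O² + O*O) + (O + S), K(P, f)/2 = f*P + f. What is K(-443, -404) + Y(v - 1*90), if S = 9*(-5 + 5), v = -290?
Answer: 645556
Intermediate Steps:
K(P, f) = 2*f + 2*P*f (K(P, f) = 2*(f*P + f) = 2*(P*f + f) = 2*(f + P*f) = 2*f + 2*P*f)
S = 0 (S = 9*0 = 0)
Y(O) = O + 2*O² (Y(O) = (O² + O*O) + (O + 0) = (O² + O²) + O = 2*O² + O = O + 2*O²)
K(-443, -404) + Y(v - 1*90) = 2*(-404)*(1 - 443) + (-290 - 1*90)*(1 + 2*(-290 - 1*90)) = 2*(-404)*(-442) + (-290 - 90)*(1 + 2*(-290 - 90)) = 357136 - 380*(1 + 2*(-380)) = 357136 - 380*(1 - 760) = 357136 - 380*(-759) = 357136 + 288420 = 645556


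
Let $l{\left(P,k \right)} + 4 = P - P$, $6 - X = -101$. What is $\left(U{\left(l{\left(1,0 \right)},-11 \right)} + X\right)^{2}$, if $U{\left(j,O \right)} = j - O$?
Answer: $12996$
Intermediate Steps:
$X = 107$ ($X = 6 - -101 = 6 + 101 = 107$)
$l{\left(P,k \right)} = -4$ ($l{\left(P,k \right)} = -4 + \left(P - P\right) = -4 + 0 = -4$)
$\left(U{\left(l{\left(1,0 \right)},-11 \right)} + X\right)^{2} = \left(\left(-4 - -11\right) + 107\right)^{2} = \left(\left(-4 + 11\right) + 107\right)^{2} = \left(7 + 107\right)^{2} = 114^{2} = 12996$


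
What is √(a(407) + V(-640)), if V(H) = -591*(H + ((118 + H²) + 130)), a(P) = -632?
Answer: 8*I*√3778790 ≈ 15551.0*I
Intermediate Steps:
V(H) = -146568 - 591*H - 591*H² (V(H) = -591*(H + (248 + H²)) = -591*(248 + H + H²) = -146568 - 591*H - 591*H²)
√(a(407) + V(-640)) = √(-632 + (-146568 - 591*(-640) - 591*(-640)²)) = √(-632 + (-146568 + 378240 - 591*409600)) = √(-632 + (-146568 + 378240 - 242073600)) = √(-632 - 241841928) = √(-241842560) = 8*I*√3778790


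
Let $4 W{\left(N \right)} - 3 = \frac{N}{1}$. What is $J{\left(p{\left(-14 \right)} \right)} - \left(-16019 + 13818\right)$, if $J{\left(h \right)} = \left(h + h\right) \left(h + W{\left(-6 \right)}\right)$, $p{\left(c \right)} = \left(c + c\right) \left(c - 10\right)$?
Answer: $904361$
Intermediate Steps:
$W{\left(N \right)} = \frac{3}{4} + \frac{N}{4}$ ($W{\left(N \right)} = \frac{3}{4} + \frac{1^{-1} N}{4} = \frac{3}{4} + \frac{1 N}{4} = \frac{3}{4} + \frac{N}{4}$)
$p{\left(c \right)} = 2 c \left(-10 + c\right)$
$J{\left(h \right)} = 2 h \left(- \frac{3}{4} + h\right)$ ($J{\left(h \right)} = \left(h + h\right) \left(h + \left(\frac{3}{4} + \frac{1}{4} \left(-6\right)\right)\right) = 2 h \left(h + \left(\frac{3}{4} - \frac{3}{2}\right)\right) = 2 h \left(h - \frac{3}{4}\right) = 2 h \left(- \frac{3}{4} + h\right)$)
$J{\left(p{\left(-14 \right)} \right)} - \left(-16019 + 13818\right) = \frac{2 \left(-14\right) \left(-10 - 14\right) \left(-3 + 4 \cdot 2 \left(-14\right) \left(-10 - 14\right)\right)}{2} - \left(-16019 + 13818\right) = \frac{2 \left(-14\right) \left(-24\right) \left(-3 + 4 \cdot 2 \left(-14\right) \left(-24\right)\right)}{2} - -2201 = \frac{1}{2} \cdot 672 \left(-3 + 4 \cdot 672\right) + 2201 = \frac{1}{2} \cdot 672 \left(-3 + 2688\right) + 2201 = \frac{1}{2} \cdot 672 \cdot 2685 + 2201 = 902160 + 2201 = 904361$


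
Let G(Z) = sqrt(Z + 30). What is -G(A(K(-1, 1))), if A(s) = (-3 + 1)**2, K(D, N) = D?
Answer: -sqrt(34) ≈ -5.8309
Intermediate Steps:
A(s) = 4 (A(s) = (-2)**2 = 4)
G(Z) = sqrt(30 + Z)
-G(A(K(-1, 1))) = -sqrt(30 + 4) = -sqrt(34)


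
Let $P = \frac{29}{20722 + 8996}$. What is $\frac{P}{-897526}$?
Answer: $- \frac{29}{26672677668} \approx -1.0873 \cdot 10^{-9}$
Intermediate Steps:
$P = \frac{29}{29718} \approx 0.00097584$
$\frac{P}{-897526} = \frac{29}{29718 \left(-897526\right)} = \frac{29}{29718} \left(- \frac{1}{897526}\right) = - \frac{29}{26672677668}$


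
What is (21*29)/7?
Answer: 87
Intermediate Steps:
(21*29)/7 = 609*(1/7) = 87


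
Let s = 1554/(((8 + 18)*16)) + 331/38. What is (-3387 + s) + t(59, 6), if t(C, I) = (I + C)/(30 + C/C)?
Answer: -413166467/122512 ≈ -3372.5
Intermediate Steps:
t(C, I) = C/31 + I/31 (t(C, I) = (C + I)/(30 + 1) = (C + I)/31 = (C + I)*(1/31) = C/31 + I/31)
s = 49187/3952 (s = 1554/((26*16)) + 331*(1/38) = 1554/416 + 331/38 = 1554*(1/416) + 331/38 = 777/208 + 331/38 = 49187/3952 ≈ 12.446)
(-3387 + s) + t(59, 6) = (-3387 + 49187/3952) + ((1/31)*59 + (1/31)*6) = -13336237/3952 + (59/31 + 6/31) = -13336237/3952 + 65/31 = -413166467/122512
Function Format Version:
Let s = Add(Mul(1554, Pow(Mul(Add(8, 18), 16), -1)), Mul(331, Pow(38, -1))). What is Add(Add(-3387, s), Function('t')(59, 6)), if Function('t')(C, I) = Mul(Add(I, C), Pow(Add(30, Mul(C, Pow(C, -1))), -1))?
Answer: Rational(-413166467, 122512) ≈ -3372.5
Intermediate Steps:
Function('t')(C, I) = Add(Mul(Rational(1, 31), C), Mul(Rational(1, 31), I)) (Function('t')(C, I) = Mul(Add(C, I), Pow(Add(30, 1), -1)) = Mul(Add(C, I), Pow(31, -1)) = Mul(Add(C, I), Rational(1, 31)) = Add(Mul(Rational(1, 31), C), Mul(Rational(1, 31), I)))
s = Rational(49187, 3952) (s = Add(Mul(1554, Pow(Mul(26, 16), -1)), Mul(331, Rational(1, 38))) = Add(Mul(1554, Pow(416, -1)), Rational(331, 38)) = Add(Mul(1554, Rational(1, 416)), Rational(331, 38)) = Add(Rational(777, 208), Rational(331, 38)) = Rational(49187, 3952) ≈ 12.446)
Add(Add(-3387, s), Function('t')(59, 6)) = Add(Add(-3387, Rational(49187, 3952)), Add(Mul(Rational(1, 31), 59), Mul(Rational(1, 31), 6))) = Add(Rational(-13336237, 3952), Add(Rational(59, 31), Rational(6, 31))) = Add(Rational(-13336237, 3952), Rational(65, 31)) = Rational(-413166467, 122512)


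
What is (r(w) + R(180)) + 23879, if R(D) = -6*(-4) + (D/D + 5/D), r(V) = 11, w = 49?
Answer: 860941/36 ≈ 23915.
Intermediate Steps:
R(D) = 25 + 5/D (R(D) = 24 + (1 + 5/D) = 25 + 5/D)
(r(w) + R(180)) + 23879 = (11 + (25 + 5/180)) + 23879 = (11 + (25 + 5*(1/180))) + 23879 = (11 + (25 + 1/36)) + 23879 = (11 + 901/36) + 23879 = 1297/36 + 23879 = 860941/36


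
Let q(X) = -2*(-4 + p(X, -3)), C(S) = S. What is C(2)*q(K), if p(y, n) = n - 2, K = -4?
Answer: 36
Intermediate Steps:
p(y, n) = -2 + n
q(X) = 18 (q(X) = -2*(-4 + (-2 - 3)) = -2*(-4 - 5) = -2*(-9) = 18)
C(2)*q(K) = 2*18 = 36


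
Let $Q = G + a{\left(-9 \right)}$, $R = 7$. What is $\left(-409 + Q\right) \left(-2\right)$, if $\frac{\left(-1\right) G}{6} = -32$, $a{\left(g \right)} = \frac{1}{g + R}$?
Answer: $435$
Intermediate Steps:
$a{\left(g \right)} = \frac{1}{7 + g}$ ($a{\left(g \right)} = \frac{1}{g + 7} = \frac{1}{7 + g}$)
$G = 192$ ($G = \left(-6\right) \left(-32\right) = 192$)
$Q = \frac{383}{2}$ ($Q = 192 + \frac{1}{7 - 9} = 192 + \frac{1}{-2} = 192 - \frac{1}{2} = \frac{383}{2} \approx 191.5$)
$\left(-409 + Q\right) \left(-2\right) = \left(-409 + \frac{383}{2}\right) \left(-2\right) = \left(- \frac{435}{2}\right) \left(-2\right) = 435$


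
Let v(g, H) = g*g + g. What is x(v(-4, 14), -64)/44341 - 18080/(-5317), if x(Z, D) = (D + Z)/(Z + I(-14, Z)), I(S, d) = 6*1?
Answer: 7215029278/2121849873 ≈ 3.4003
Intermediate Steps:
I(S, d) = 6
v(g, H) = g + g**2 (v(g, H) = g**2 + g = g + g**2)
x(Z, D) = (D + Z)/(6 + Z) (x(Z, D) = (D + Z)/(Z + 6) = (D + Z)/(6 + Z))
x(v(-4, 14), -64)/44341 - 18080/(-5317) = ((-64 - 4*(1 - 4))/(6 - 4*(1 - 4)))/44341 - 18080/(-5317) = ((-64 - 4*(-3))/(6 - 4*(-3)))*(1/44341) - 18080*(-1/5317) = ((-64 + 12)/(6 + 12))*(1/44341) + 18080/5317 = (-52/18)*(1/44341) + 18080/5317 = ((1/18)*(-52))*(1/44341) + 18080/5317 = -26/9*1/44341 + 18080/5317 = -26/399069 + 18080/5317 = 7215029278/2121849873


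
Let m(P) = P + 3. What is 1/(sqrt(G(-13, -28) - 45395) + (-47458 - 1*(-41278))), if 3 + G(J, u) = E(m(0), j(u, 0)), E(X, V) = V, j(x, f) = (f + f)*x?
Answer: -3090/19118899 - I*sqrt(45398)/38237798 ≈ -0.00016162 - 5.5722e-6*I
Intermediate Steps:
j(x, f) = 2*f*x (j(x, f) = (2*f)*x = 2*f*x)
m(P) = 3 + P
G(J, u) = -3 (G(J, u) = -3 + 2*0*u = -3 + 0 = -3)
1/(sqrt(G(-13, -28) - 45395) + (-47458 - 1*(-41278))) = 1/(sqrt(-3 - 45395) + (-47458 - 1*(-41278))) = 1/(sqrt(-45398) + (-47458 + 41278)) = 1/(I*sqrt(45398) - 6180) = 1/(-6180 + I*sqrt(45398))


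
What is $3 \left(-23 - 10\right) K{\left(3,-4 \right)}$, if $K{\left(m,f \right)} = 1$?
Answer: $-99$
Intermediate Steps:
$3 \left(-23 - 10\right) K{\left(3,-4 \right)} = 3 \left(-23 - 10\right) 1 = 3 \left(-33\right) 1 = \left(-99\right) 1 = -99$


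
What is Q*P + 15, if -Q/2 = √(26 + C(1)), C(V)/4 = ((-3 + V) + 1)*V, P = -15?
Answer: 15 + 30*√22 ≈ 155.71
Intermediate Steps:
C(V) = 4*V*(-2 + V) (C(V) = 4*(((-3 + V) + 1)*V) = 4*((-2 + V)*V) = 4*(V*(-2 + V)) = 4*V*(-2 + V))
Q = -2*√22 (Q = -2*√(26 + 4*1*(-2 + 1)) = -2*√(26 + 4*1*(-1)) = -2*√(26 - 4) = -2*√22 ≈ -9.3808)
Q*P + 15 = -2*√22*(-15) + 15 = 30*√22 + 15 = 15 + 30*√22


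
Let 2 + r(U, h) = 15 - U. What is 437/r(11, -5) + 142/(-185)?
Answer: 80561/370 ≈ 217.73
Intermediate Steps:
r(U, h) = 13 - U (r(U, h) = -2 + (15 - U) = 13 - U)
437/r(11, -5) + 142/(-185) = 437/(13 - 1*11) + 142/(-185) = 437/(13 - 11) + 142*(-1/185) = 437/2 - 142/185 = 80561/370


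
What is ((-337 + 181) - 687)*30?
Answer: -25290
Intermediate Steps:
((-337 + 181) - 687)*30 = (-156 - 687)*30 = -843*30 = -25290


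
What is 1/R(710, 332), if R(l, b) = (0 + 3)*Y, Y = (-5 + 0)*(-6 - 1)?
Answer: 1/105 ≈ 0.0095238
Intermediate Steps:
Y = 35 (Y = -5*(-7) = 35)
R(l, b) = 105 (R(l, b) = (0 + 3)*35 = 3*35 = 105)
1/R(710, 332) = 1/105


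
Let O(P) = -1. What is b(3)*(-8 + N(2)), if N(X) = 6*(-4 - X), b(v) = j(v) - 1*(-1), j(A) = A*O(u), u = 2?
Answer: 88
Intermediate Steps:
j(A) = -A (j(A) = A*(-1) = -A)
b(v) = 1 - v (b(v) = -v - 1*(-1) = -v + 1 = 1 - v)
N(X) = -24 - 6*X
b(3)*(-8 + N(2)) = (1 - 1*3)*(-8 + (-24 - 6*2)) = (1 - 3)*(-8 + (-24 - 12)) = -2*(-8 - 36) = -2*(-44) = 88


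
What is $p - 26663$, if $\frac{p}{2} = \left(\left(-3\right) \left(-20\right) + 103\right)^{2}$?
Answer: $26475$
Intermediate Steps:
$p = 53138$ ($p = 2 \left(\left(-3\right) \left(-20\right) + 103\right)^{2} = 2 \left(60 + 103\right)^{2} = 2 \cdot 163^{2} = 2 \cdot 26569 = 53138$)
$p - 26663 = 53138 - 26663 = 26475$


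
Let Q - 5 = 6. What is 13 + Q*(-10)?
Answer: -97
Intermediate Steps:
Q = 11 (Q = 5 + 6 = 11)
13 + Q*(-10) = 13 + 11*(-10) = 13 - 110 = -97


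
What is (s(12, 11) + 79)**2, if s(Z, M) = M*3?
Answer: 12544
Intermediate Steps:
s(Z, M) = 3*M
(s(12, 11) + 79)**2 = (3*11 + 79)**2 = (33 + 79)**2 = 112**2 = 12544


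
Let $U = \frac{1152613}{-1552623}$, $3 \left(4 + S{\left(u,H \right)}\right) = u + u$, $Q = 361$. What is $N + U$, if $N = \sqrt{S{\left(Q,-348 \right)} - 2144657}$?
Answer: $- \frac{1152613}{1552623} + \frac{i \sqrt{19299783}}{3} \approx -0.74236 + 1464.4 i$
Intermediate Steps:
$S{\left(u,H \right)} = -4 + \frac{2 u}{3}$ ($S{\left(u,H \right)} = -4 + \frac{u + u}{3} = -4 + \frac{2 u}{3}$)
$U = - \frac{1152613}{1552623}$ ($U = 1152613 \left(- \frac{1}{1552623}\right) = - \frac{1152613}{1552623} \approx -0.74236$)
$N = \frac{i \sqrt{19299783}}{3}$ ($N = \sqrt{\left(-4 + \frac{2}{3} \cdot 361\right) - 2144657} = \sqrt{\left(-4 + \frac{722}{3}\right) - 2144657} = \sqrt{\frac{710}{3} - 2144657} = \sqrt{- \frac{6433261}{3}} = \frac{i \sqrt{19299783}}{3} \approx 1464.4 i$)
$N + U = \frac{i \sqrt{19299783}}{3} - \frac{1152613}{1552623} = - \frac{1152613}{1552623} + \frac{i \sqrt{19299783}}{3}$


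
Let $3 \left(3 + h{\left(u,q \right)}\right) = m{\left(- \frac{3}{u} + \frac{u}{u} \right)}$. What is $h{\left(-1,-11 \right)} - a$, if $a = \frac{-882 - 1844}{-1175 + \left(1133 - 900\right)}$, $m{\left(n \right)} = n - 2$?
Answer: $- \frac{2462}{471} \approx -5.2272$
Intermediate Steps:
$m{\left(n \right)} = -2 + n$ ($m{\left(n \right)} = n - 2 = -2 + n$)
$h{\left(u,q \right)} = - \frac{10}{3} - \frac{1}{u}$ ($h{\left(u,q \right)} = -3 + \frac{-2 - \left(\frac{3}{u} - \frac{u}{u}\right)}{3} = -3 + \frac{-2 + \left(- \frac{3}{u} + 1\right)}{3} = -3 + \frac{-2 + \left(1 - \frac{3}{u}\right)}{3} = -3 + \frac{-1 - \frac{3}{u}}{3} = -3 - \left(\frac{1}{3} + \frac{1}{u}\right) = - \frac{10}{3} - \frac{1}{u}$)
$a = \frac{1363}{471}$ ($a = - \frac{2726}{-1175 + \left(1133 - 900\right)} = - \frac{2726}{-1175 + 233} = - \frac{2726}{-942} = \left(-2726\right) \left(- \frac{1}{942}\right) = \frac{1363}{471} \approx 2.8938$)
$h{\left(-1,-11 \right)} - a = \left(- \frac{10}{3} - \frac{1}{-1}\right) - \frac{1363}{471} = \left(- \frac{10}{3} - -1\right) - \frac{1363}{471} = \left(- \frac{10}{3} + 1\right) - \frac{1363}{471} = - \frac{7}{3} - \frac{1363}{471} = - \frac{2462}{471}$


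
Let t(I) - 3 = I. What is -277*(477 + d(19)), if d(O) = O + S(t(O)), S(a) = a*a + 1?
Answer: -271737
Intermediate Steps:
t(I) = 3 + I
S(a) = 1 + a**2 (S(a) = a**2 + 1 = 1 + a**2)
d(O) = 1 + O + (3 + O)**2 (d(O) = O + (1 + (3 + O)**2) = 1 + O + (3 + O)**2)
-277*(477 + d(19)) = -277*(477 + (1 + 19 + (3 + 19)**2)) = -277*(477 + (1 + 19 + 22**2)) = -277*(477 + (1 + 19 + 484)) = -277*(477 + 504) = -277*981 = -271737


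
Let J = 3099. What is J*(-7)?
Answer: -21693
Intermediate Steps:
J*(-7) = 3099*(-7) = -21693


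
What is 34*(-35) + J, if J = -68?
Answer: -1258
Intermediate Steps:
34*(-35) + J = 34*(-35) - 68 = -1190 - 68 = -1258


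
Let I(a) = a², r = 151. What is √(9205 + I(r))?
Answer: √32006 ≈ 178.90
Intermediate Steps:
√(9205 + I(r)) = √(9205 + 151²) = √(9205 + 22801) = √32006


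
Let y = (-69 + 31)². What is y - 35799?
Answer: -34355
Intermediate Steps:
y = 1444 (y = (-38)² = 1444)
y - 35799 = 1444 - 35799 = -34355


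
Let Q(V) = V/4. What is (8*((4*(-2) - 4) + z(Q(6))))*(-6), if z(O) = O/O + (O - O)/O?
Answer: 528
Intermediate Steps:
Q(V) = V/4 (Q(V) = V*(¼) = V/4)
z(O) = 1 (z(O) = 1 + 0/O = 1 + 0 = 1)
(8*((4*(-2) - 4) + z(Q(6))))*(-6) = (8*((4*(-2) - 4) + 1))*(-6) = (8*((-8 - 4) + 1))*(-6) = (8*(-12 + 1))*(-6) = (8*(-11))*(-6) = -88*(-6) = 528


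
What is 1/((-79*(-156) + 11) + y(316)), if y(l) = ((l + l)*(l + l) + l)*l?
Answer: 1/126330175 ≈ 7.9158e-9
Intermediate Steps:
y(l) = l*(l + 4*l²) (y(l) = ((2*l)*(2*l) + l)*l = (4*l² + l)*l = (l + 4*l²)*l = l*(l + 4*l²))
1/((-79*(-156) + 11) + y(316)) = 1/((-79*(-156) + 11) + 316²*(1 + 4*316)) = 1/((12324 + 11) + 99856*(1 + 1264)) = 1/(12335 + 99856*1265) = 1/(12335 + 126317840) = 1/126330175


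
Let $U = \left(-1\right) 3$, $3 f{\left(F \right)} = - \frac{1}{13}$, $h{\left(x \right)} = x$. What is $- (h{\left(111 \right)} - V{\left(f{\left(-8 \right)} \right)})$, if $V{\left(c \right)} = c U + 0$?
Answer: $- \frac{1442}{13} \approx -110.92$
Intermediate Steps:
$f{\left(F \right)} = - \frac{1}{39}$ ($f{\left(F \right)} = \frac{\left(-1\right) \frac{1}{13}}{3} = \frac{1}{3} \left(- \frac{1}{13}\right) = - \frac{1}{39}$)
$U = -3$
$V{\left(c \right)} = - 3 c$ ($V{\left(c \right)} = c \left(-3\right) + 0 = - 3 c + 0 = - 3 c$)
$- (h{\left(111 \right)} - V{\left(f{\left(-8 \right)} \right)}) = - (111 - \left(-3\right) \left(- \frac{1}{39}\right)) = - (111 - \frac{1}{13}) = \left(-1\right) \frac{1442}{13} = - \frac{1442}{13}$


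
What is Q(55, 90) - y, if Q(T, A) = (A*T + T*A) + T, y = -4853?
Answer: 14808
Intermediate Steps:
Q(T, A) = T + 2*A*T (Q(T, A) = (A*T + A*T) + T = 2*A*T + T = T + 2*A*T)
Q(55, 90) - y = 55*(1 + 2*90) - 1*(-4853) = 55*(1 + 180) + 4853 = 55*181 + 4853 = 9955 + 4853 = 14808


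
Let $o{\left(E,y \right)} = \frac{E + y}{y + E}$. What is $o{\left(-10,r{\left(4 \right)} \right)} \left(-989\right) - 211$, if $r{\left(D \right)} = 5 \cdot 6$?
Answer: $-1200$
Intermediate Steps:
$r{\left(D \right)} = 30$
$o{\left(E,y \right)} = 1$ ($o{\left(E,y \right)} = \frac{E + y}{E + y} = 1$)
$o{\left(-10,r{\left(4 \right)} \right)} \left(-989\right) - 211 = 1 \left(-989\right) - 211 = -989 - 211 = -1200$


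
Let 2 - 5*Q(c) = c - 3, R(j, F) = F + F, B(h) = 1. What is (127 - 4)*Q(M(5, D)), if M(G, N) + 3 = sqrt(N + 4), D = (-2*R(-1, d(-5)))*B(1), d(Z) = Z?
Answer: 984/5 - 246*sqrt(6)/5 ≈ 76.285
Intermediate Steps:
R(j, F) = 2*F
D = 20 (D = -4*(-5)*1 = -2*(-10)*1 = 20*1 = 20)
M(G, N) = -3 + sqrt(4 + N) (M(G, N) = -3 + sqrt(N + 4) = -3 + sqrt(4 + N))
Q(c) = 1 - c/5 (Q(c) = 2/5 - (c - 3)/5 = 2/5 - (-3 + c)/5 = 2/5 + (3/5 - c/5) = 1 - c/5)
(127 - 4)*Q(M(5, D)) = (127 - 4)*(1 - (-3 + sqrt(4 + 20))/5) = 123*(1 - (-3 + sqrt(24))/5) = 123*(1 - (-3 + 2*sqrt(6))/5) = 123*(1 + (3/5 - 2*sqrt(6)/5)) = 123*(8/5 - 2*sqrt(6)/5) = 984/5 - 246*sqrt(6)/5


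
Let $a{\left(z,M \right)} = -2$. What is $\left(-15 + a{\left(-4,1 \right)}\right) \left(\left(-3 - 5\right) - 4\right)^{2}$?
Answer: $-2448$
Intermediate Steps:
$\left(-15 + a{\left(-4,1 \right)}\right) \left(\left(-3 - 5\right) - 4\right)^{2} = \left(-15 - 2\right) \left(\left(-3 - 5\right) - 4\right)^{2} = - 17 \left(\left(-3 - 5\right) - 4\right)^{2} = - 17 \left(-8 - 4\right)^{2} = - 17 \left(-12\right)^{2} = \left(-17\right) 144 = -2448$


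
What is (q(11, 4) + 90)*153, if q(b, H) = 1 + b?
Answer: 15606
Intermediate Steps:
(q(11, 4) + 90)*153 = ((1 + 11) + 90)*153 = (12 + 90)*153 = 102*153 = 15606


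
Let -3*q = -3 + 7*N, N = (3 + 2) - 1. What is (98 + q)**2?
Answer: 72361/9 ≈ 8040.1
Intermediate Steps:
N = 4 (N = 5 - 1 = 4)
q = -25/3 (q = -(-3 + 7*4)/3 = -(-3 + 28)/3 = -1/3*25 = -25/3 ≈ -8.3333)
(98 + q)**2 = (98 - 25/3)**2 = (269/3)**2 = 72361/9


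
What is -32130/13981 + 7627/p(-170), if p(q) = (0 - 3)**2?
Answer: 106343917/125829 ≈ 845.15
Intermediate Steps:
p(q) = 9 (p(q) = (-3)**2 = 9)
-32130/13981 + 7627/p(-170) = -32130/13981 + 7627/9 = 106343917/125829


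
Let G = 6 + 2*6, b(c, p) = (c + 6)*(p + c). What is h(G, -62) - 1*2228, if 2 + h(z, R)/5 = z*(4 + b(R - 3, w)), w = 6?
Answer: 311412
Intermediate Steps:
b(c, p) = (6 + c)*(c + p)
G = 18 (G = 6 + 12 = 18)
h(z, R) = -10 + 5*z*(4 + (-3 + R)**2 + 12*R) (h(z, R) = -10 + 5*(z*(4 + ((R - 3)**2 + 6*(R - 3) + 6*6 + (R - 3)*6))) = -10 + 5*(z*(4 + ((-3 + R)**2 + 6*(-3 + R) + 36 + (-3 + R)*6))) = -10 + 5*(z*(4 + ((-3 + R)**2 + (-18 + 6*R) + 36 + (-18 + 6*R)))) = -10 + 5*(z*(4 + ((-3 + R)**2 + 12*R))) = -10 + 5*(z*(4 + (-3 + R)**2 + 12*R)) = -10 + 5*z*(4 + (-3 + R)**2 + 12*R))
h(G, -62) - 1*2228 = (-10 + 20*18 + 5*18*((-3 - 62)**2 + 12*(-62))) - 1*2228 = (-10 + 360 + 5*18*((-65)**2 - 744)) - 2228 = (-10 + 360 + 5*18*(4225 - 744)) - 2228 = (-10 + 360 + 5*18*3481) - 2228 = (-10 + 360 + 313290) - 2228 = 313640 - 2228 = 311412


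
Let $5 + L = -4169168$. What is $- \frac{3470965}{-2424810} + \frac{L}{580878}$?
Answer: $- \frac{134887419581}{23475313053} \approx -5.7459$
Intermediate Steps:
$L = -4169173$ ($L = -5 - 4169168 = -4169173$)
$- \frac{3470965}{-2424810} + \frac{L}{580878} = - \frac{3470965}{-2424810} - \frac{4169173}{580878} = \left(-3470965\right) \left(- \frac{1}{2424810}\right) - \frac{4169173}{580878} = \frac{694193}{484962} - \frac{4169173}{580878} = - \frac{134887419581}{23475313053}$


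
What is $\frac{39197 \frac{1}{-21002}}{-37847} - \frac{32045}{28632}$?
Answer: $- \frac{12735126370363}{11379254327304} \approx -1.1192$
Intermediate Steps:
$\frac{39197 \frac{1}{-21002}}{-37847} - \frac{32045}{28632} = 39197 \left(- \frac{1}{21002}\right) \left(- \frac{1}{37847}\right) - \frac{32045}{28632} = \left(- \frac{39197}{21002}\right) \left(- \frac{1}{37847}\right) - \frac{32045}{28632} = \frac{39197}{794862694} - \frac{32045}{28632} = - \frac{12735126370363}{11379254327304}$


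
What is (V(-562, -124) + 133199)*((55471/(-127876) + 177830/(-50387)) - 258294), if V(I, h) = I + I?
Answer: -219810859917754161375/6443288012 ≈ -3.4115e+10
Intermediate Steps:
V(I, h) = 2*I
(V(-562, -124) + 133199)*((55471/(-127876) + 177830/(-50387)) - 258294) = (2*(-562) + 133199)*((55471/(-127876) + 177830/(-50387)) - 258294) = (-1124 + 133199)*((55471*(-1/127876) + 177830*(-1/50387)) - 258294) = 132075*((-55471/127876 - 177830/50387) - 258294) = 132075*(-25535206357/6443288012 - 258294) = 132075*(-1664288168977885/6443288012) = -219810859917754161375/6443288012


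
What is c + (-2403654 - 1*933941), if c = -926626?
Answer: -4264221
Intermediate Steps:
c + (-2403654 - 1*933941) = -926626 + (-2403654 - 1*933941) = -926626 + (-2403654 - 933941) = -926626 - 3337595 = -4264221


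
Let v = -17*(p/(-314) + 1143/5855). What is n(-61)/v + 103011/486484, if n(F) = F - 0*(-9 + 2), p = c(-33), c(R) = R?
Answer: 55524420721159/4566133472676 ≈ 12.160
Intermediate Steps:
p = -33
v = -9385989/1838470 (v = -17*(-33/(-314) + 1143/5855) = -17*(-33*(-1/314) + 1143*(1/5855)) = -17*(33/314 + 1143/5855) = -17*552117/1838470 = -9385989/1838470 ≈ -5.1053)
n(F) = F (n(F) = F - 0*(-7) = F - 1*0 = F + 0 = F)
n(-61)/v + 103011/486484 = -61/(-9385989/1838470) + 103011/486484 = -61*(-1838470/9385989) + 103011*(1/486484) = 112146670/9385989 + 103011/486484 = 55524420721159/4566133472676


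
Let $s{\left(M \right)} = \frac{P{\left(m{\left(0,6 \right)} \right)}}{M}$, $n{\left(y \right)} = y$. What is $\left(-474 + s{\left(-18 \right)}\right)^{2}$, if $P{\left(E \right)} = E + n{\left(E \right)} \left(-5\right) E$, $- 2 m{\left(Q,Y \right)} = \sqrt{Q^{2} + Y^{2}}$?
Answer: $\frac{1999396}{9} \approx 2.2216 \cdot 10^{5}$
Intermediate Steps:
$m{\left(Q,Y \right)} = - \frac{\sqrt{Q^{2} + Y^{2}}}{2}$
$P{\left(E \right)} = E - 5 E^{2}$ ($P{\left(E \right)} = E + E \left(-5\right) E = E + - 5 E E = E - 5 E^{2}$)
$s{\left(M \right)} = - \frac{48}{M}$ ($s{\left(M \right)} = \frac{- \frac{\sqrt{0^{2} + 6^{2}}}{2} \left(1 - 5 \left(- \frac{\sqrt{0^{2} + 6^{2}}}{2}\right)\right)}{M} = \frac{- \frac{\sqrt{0 + 36}}{2} \left(1 - 5 \left(- \frac{\sqrt{0 + 36}}{2}\right)\right)}{M} = \frac{- \frac{\sqrt{36}}{2} \left(1 - 5 \left(- \frac{\sqrt{36}}{2}\right)\right)}{M} = \frac{\left(- \frac{1}{2}\right) 6 \left(1 - 5 \left(\left(- \frac{1}{2}\right) 6\right)\right)}{M} = \frac{\left(-3\right) \left(1 - -15\right)}{M} = \frac{\left(-3\right) \left(1 + 15\right)}{M} = \frac{\left(-3\right) 16}{M} = - \frac{48}{M}$)
$\left(-474 + s{\left(-18 \right)}\right)^{2} = \left(-474 - \frac{48}{-18}\right)^{2} = \left(-474 - - \frac{8}{3}\right)^{2} = \left(-474 + \frac{8}{3}\right)^{2} = \left(- \frac{1414}{3}\right)^{2} = \frac{1999396}{9}$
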